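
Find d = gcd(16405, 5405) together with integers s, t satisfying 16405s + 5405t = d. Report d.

Euclidean algorithm:
16405 = 3*5405 + 190
5405 = 28*190 + 85
190 = 2*85 + 20
85 = 4*20 + 5
20 = 4*5 + 0
gcd(16405, 5405) = 5.
Back-substituting:
5 = 85 − 4·20
5 = −4·190 + 9·85
5 = 9·5405 − 256·190
5 = −256·16405 + 777·5405
So 5 = (-256)·16405 + (777)·5405.

5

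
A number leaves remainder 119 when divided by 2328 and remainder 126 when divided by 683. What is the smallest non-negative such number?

1373639

Write x = 119 + 2328·k. Then 2328·k ≡ 126 − 119 ≡ 7 (mod 683).
Need 2328⁻¹ mod 683. Extended Euclid on (683, 279):
683 = 2·279 + 125
279 = 2·125 + 29
125 = 4·29 + 9
29 = 3·9 + 2
9 = 4·2 + 1
2 = 2·1 + 0
Back-substitute:
1 = 9 − 4·2
1 = −4·29 + 13·9
1 = 13·125 − 56·29
1 = −56·279 + 125·125
1 = 125·683 − 306·279
2328⁻¹ ≡ 377 (mod 683), so k ≡ 377·7 ≡ 590 (mod 683).
x = 119 + 2328·590 = 1373639.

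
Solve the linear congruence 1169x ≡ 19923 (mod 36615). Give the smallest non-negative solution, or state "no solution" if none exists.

25137

First find gcd(1169, 36615):
36615 = 31×1169 + 376
1169 = 3×376 + 41
376 = 9×41 + 7
41 = 5×7 + 6
7 = 1×6 + 1
6 = 6×1 + 0
gcd = 1, so a unique solution mod 36615 exists.
Back-substitute for the Bézout coefficients:
1 = 7 − 6
1 = −41 + 6·7
1 = 6·376 − 55·41
1 = −55·1169 + 171·376
1 = 171·36615 − 5356·1169
So 1169·(-5356) ≡ 1 (mod 36615), giving 1169⁻¹ ≡ 31259.
x ≡ 1169⁻¹·19923 ≡ 31259·19923 ≡ 25137 (mod 36615).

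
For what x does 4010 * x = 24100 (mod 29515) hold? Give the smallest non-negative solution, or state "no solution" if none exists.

639

First find gcd(4010, 29515):
29515 = 7*4010 + 1445
4010 = 2*1445 + 1120
1445 = 1*1120 + 325
1120 = 3*325 + 145
325 = 2*145 + 35
145 = 4*35 + 5
35 = 7*5 + 0
gcd = 5 and 5 | 24100, so solutions exist. Divide through by 5: 802x ≡ 4820 (mod 5903).
Now find 802⁻¹ mod 5903:
5903 = 7·802 + 289
802 = 2·289 + 224
289 = 1·224 + 65
224 = 3·65 + 29
65 = 2·29 + 7
29 = 4·7 + 1
7 = 7·1 + 0
Back-substitute:
1 = 29 − 4·7
1 = −4·65 + 9·29
1 = 9·224 − 31·65
1 = −31·289 + 40·224
1 = 40·802 − 111·289
1 = −111·5903 + 817·802
So 802⁻¹ ≡ 817 (mod 5903).
Then x ≡ 817·4820 ≡ 639 (mod 5903); the smallest non-negative solution is x = 639.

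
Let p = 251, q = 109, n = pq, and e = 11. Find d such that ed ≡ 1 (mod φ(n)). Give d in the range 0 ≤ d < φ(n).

22091

φ(n) = (p−1)(q−1) = 250·108 = 27000.
Need d with 11·d ≡ 1 (mod 27000). Apply the extended Euclidean algorithm:
27000 = 2454*11 + 6
11 = 1*6 + 5
6 = 1*5 + 1
5 = 5*1 + 0
Back-substitute:
1 = 6 − 5
1 = −11 + 2·6
1 = 2·27000 − 4909·11
So 11·(-4909) ≡ 1 (mod 27000), hence d ≡ -4909 ≡ 22091 (mod 27000).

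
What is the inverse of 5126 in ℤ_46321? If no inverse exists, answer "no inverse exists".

no inverse exists

Compute gcd(5126, 46321):
46321 = 9·5126 + 187
5126 = 27·187 + 77
187 = 2·77 + 33
77 = 2·33 + 11
33 = 3·11 + 0
The gcd is 11, not 1, hence no inverse exists.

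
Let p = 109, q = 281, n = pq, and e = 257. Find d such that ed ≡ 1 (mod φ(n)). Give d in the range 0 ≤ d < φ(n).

353

φ(n) = (p−1)(q−1) = 108·280 = 30240.
Need d with 257·d ≡ 1 (mod 30240). Apply the extended Euclidean algorithm:
30240 = 117×257 + 171
257 = 1×171 + 86
171 = 1×86 + 85
86 = 1×85 + 1
85 = 85×1 + 0
Back-substitute:
1 = 86 − 85
1 = −171 + 2·86
1 = 2·257 − 3·171
1 = −3·30240 + 353·257
So 257·353 ≡ 1 (mod 30240), hence d = 353.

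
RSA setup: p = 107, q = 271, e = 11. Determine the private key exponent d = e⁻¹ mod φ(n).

φ(n) = (p−1)(q−1) = 106·270 = 28620.
Need d with 11·d ≡ 1 (mod 28620). Apply the extended Euclidean algorithm:
28620 = 2601·11 + 9
11 = 1·9 + 2
9 = 4·2 + 1
2 = 2·1 + 0
Back-substitute:
1 = 9 − 4·2
1 = −4·11 + 5·9
1 = 5·28620 − 13009·11
So 11·(-13009) ≡ 1 (mod 28620), hence d ≡ -13009 ≡ 15611 (mod 28620).

15611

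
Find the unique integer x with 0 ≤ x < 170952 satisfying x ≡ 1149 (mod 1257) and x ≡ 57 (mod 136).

6177

Write x = 1149 + 1257·k. Then 1257·k ≡ 57 − 1149 ≡ 132 (mod 136).
Need 1257⁻¹ mod 136. Extended Euclid on (136, 33):
136 = 4*33 + 4
33 = 8*4 + 1
4 = 4*1 + 0
Back-substitute:
1 = 33 − 8·4
1 = −8·136 + 33·33
1257⁻¹ ≡ 33 (mod 136), so k ≡ 33·132 ≡ 4 (mod 136).
x = 1149 + 1257·4 = 6177.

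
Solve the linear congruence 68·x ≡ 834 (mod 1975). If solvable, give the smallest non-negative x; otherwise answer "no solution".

1813

First find gcd(68, 1975):
1975 = 29*68 + 3
68 = 22*3 + 2
3 = 1*2 + 1
2 = 2*1 + 0
gcd = 1, so a unique solution mod 1975 exists.
Back-substitute for the Bézout coefficients:
1 = 3 − 2
1 = −68 + 23·3
1 = 23·1975 − 668·68
So 68·(-668) ≡ 1 (mod 1975), giving 68⁻¹ ≡ 1307.
x ≡ 68⁻¹·834 ≡ 1307·834 ≡ 1813 (mod 1975).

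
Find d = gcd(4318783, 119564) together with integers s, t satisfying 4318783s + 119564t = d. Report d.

Apply Euclid's algorithm to 4318783 and 119564:
4318783 = 36×119564 + 14479
119564 = 8×14479 + 3732
14479 = 3×3732 + 3283
3732 = 1×3283 + 449
3283 = 7×449 + 140
449 = 3×140 + 29
140 = 4×29 + 24
29 = 1×24 + 5
24 = 4×5 + 4
5 = 1×4 + 1
4 = 4×1 + 0
gcd(4318783, 119564) = 1.
Express as a combination:
1 = 5 − 4
1 = −24 + 5·5
1 = 5·29 − 6·24
1 = −6·140 + 29·29
1 = 29·449 − 93·140
1 = −93·3283 + 680·449
1 = 680·3732 − 773·3283
1 = −773·14479 + 2999·3732
1 = 2999·119564 − 24765·14479
1 = −24765·4318783 + 894539·119564
So 1 = (-24765)·4318783 + (894539)·119564.

1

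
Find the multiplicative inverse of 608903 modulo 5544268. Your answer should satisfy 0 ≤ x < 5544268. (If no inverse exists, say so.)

Run Euclid on (5544268, 608903):
5544268 = 9·608903 + 64141
608903 = 9·64141 + 31634
64141 = 2·31634 + 873
31634 = 36·873 + 206
873 = 4·206 + 49
206 = 4·49 + 10
49 = 4·10 + 9
10 = 1·9 + 1
9 = 9·1 + 0
gcd = 1, so the inverse exists. Back-substitute:
1 = 10 − 9
1 = −49 + 5·10
1 = 5·206 − 21·49
1 = −21·873 + 89·206
1 = 89·31634 − 3225·873
1 = −3225·64141 + 6539·31634
1 = 6539·608903 − 62076·64141
1 = −62076·5544268 + 565223·608903
So 608903·565223 ≡ 1 (mod 5544268).

565223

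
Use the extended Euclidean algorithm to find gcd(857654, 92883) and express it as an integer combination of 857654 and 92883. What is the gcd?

Apply Euclid's algorithm to 857654 and 92883:
857654 = 9×92883 + 21707
92883 = 4×21707 + 6055
21707 = 3×6055 + 3542
6055 = 1×3542 + 2513
3542 = 1×2513 + 1029
2513 = 2×1029 + 455
1029 = 2×455 + 119
455 = 3×119 + 98
119 = 1×98 + 21
98 = 4×21 + 14
21 = 1×14 + 7
14 = 2×7 + 0
gcd(857654, 92883) = 7.
Express as a combination:
7 = 21 − 14
7 = −98 + 5·21
7 = 5·119 − 6·98
7 = −6·455 + 23·119
7 = 23·1029 − 52·455
7 = −52·2513 + 127·1029
7 = 127·3542 − 179·2513
7 = −179·6055 + 306·3542
7 = 306·21707 − 1097·6055
7 = −1097·92883 + 4694·21707
7 = 4694·857654 − 43343·92883
So 7 = (4694)·857654 + (-43343)·92883.

7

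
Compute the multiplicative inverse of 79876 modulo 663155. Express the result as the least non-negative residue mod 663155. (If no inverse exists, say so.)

19801

gcd(663155, 79876) by repeated division:
663155 = 8·79876 + 24147
79876 = 3·24147 + 7435
24147 = 3·7435 + 1842
7435 = 4·1842 + 67
1842 = 27·67 + 33
67 = 2·33 + 1
33 = 33·1 + 0
gcd = 1, so the inverse exists. Back-substitute:
1 = 67 − 2·33
1 = −2·1842 + 55·67
1 = 55·7435 − 222·1842
1 = −222·24147 + 721·7435
1 = 721·79876 − 2385·24147
1 = −2385·663155 + 19801·79876
So 79876·19801 ≡ 1 (mod 663155).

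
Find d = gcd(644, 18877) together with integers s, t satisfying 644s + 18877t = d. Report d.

1

Euclidean algorithm:
18877 = 29·644 + 201
644 = 3·201 + 41
201 = 4·41 + 37
41 = 1·37 + 4
37 = 9·4 + 1
4 = 4·1 + 0
gcd(644, 18877) = 1.
Back-substituting:
1 = 37 − 9·4
1 = −9·41 + 10·37
1 = 10·201 − 49·41
1 = −49·644 + 157·201
1 = 157·18877 − 4602·644
So 1 = (157)·18877 + (-4602)·644.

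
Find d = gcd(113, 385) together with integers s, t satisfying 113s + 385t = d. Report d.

1

Apply Euclid's algorithm to 385 and 113:
385 = 3·113 + 46
113 = 2·46 + 21
46 = 2·21 + 4
21 = 5·4 + 1
4 = 4·1 + 0
gcd(113, 385) = 1.
Express as a combination:
1 = 21 − 5·4
1 = −5·46 + 11·21
1 = 11·113 − 27·46
1 = −27·385 + 92·113
So 1 = (-27)·385 + (92)·113.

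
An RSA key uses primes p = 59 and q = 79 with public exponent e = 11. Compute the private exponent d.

φ(n) = (p−1)(q−1) = 58·78 = 4524.
Need d with 11·d ≡ 1 (mod 4524). Apply the extended Euclidean algorithm:
4524 = 411*11 + 3
11 = 3*3 + 2
3 = 1*2 + 1
2 = 2*1 + 0
Back-substitute:
1 = 3 − 2
1 = −11 + 4·3
1 = 4·4524 − 1645·11
So 11·(-1645) ≡ 1 (mod 4524), hence d ≡ -1645 ≡ 2879 (mod 4524).

2879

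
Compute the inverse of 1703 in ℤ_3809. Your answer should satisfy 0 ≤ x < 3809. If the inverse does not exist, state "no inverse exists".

Compute gcd(1703, 3809):
3809 = 2*1703 + 403
1703 = 4*403 + 91
403 = 4*91 + 39
91 = 2*39 + 13
39 = 3*13 + 0
Since gcd = 13 > 1, 1703 is not a unit mod 3809.

no inverse exists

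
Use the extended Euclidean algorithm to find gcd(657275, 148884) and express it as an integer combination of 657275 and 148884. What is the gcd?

1

Euclidean algorithm:
657275 = 4·148884 + 61739
148884 = 2·61739 + 25406
61739 = 2·25406 + 10927
25406 = 2·10927 + 3552
10927 = 3·3552 + 271
3552 = 13·271 + 29
271 = 9·29 + 10
29 = 2·10 + 9
10 = 1·9 + 1
9 = 9·1 + 0
gcd(657275, 148884) = 1.
Working backward:
1 = 10 − 9
1 = −29 + 3·10
1 = 3·271 − 28·29
1 = −28·3552 + 367·271
1 = 367·10927 − 1129·3552
1 = −1129·25406 + 2625·10927
1 = 2625·61739 − 6379·25406
1 = −6379·148884 + 15383·61739
1 = 15383·657275 − 67911·148884
So 1 = (15383)·657275 + (-67911)·148884.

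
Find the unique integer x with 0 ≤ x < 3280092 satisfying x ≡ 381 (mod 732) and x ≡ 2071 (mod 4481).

Write x = 381 + 732·k. Then 732·k ≡ 2071 − 381 ≡ 1690 (mod 4481).
Need 732⁻¹ mod 4481. Extended Euclid on (4481, 732):
4481 = 6·732 + 89
732 = 8·89 + 20
89 = 4·20 + 9
20 = 2·9 + 2
9 = 4·2 + 1
2 = 2·1 + 0
Back-substitute:
1 = 9 − 4·2
1 = −4·20 + 9·9
1 = 9·89 − 40·20
1 = −40·732 + 329·89
1 = 329·4481 − 2014·732
732⁻¹ ≡ 2467 (mod 4481), so k ≡ 2467·1690 ≡ 1900 (mod 4481).
x = 381 + 732·1900 = 1391181.

1391181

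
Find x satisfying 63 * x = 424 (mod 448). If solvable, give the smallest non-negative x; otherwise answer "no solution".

gcd(63, 448):
448 = 7·63 + 7
63 = 9·7 + 0
gcd = 7, but 7 ∤ 424, so the congruence has no solution.

no solution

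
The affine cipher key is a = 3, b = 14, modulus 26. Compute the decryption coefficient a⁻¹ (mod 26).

9

Apply the Euclidean algorithm to 26 and 3:
26 = 8×3 + 2
3 = 1×2 + 1
2 = 2×1 + 0
The gcd is 1. Working backward:
1 = 3 − 2
1 = −26 + 9·3
So 3·9 ≡ 1 (mod 26).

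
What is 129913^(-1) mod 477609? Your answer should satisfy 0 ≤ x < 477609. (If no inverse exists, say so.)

gcd(477609, 129913) by repeated division:
477609 = 3×129913 + 87870
129913 = 1×87870 + 42043
87870 = 2×42043 + 3784
42043 = 11×3784 + 419
3784 = 9×419 + 13
419 = 32×13 + 3
13 = 4×3 + 1
3 = 3×1 + 0
gcd = 1, so the inverse exists. Back-substitute:
1 = 13 − 4·3
1 = −4·419 + 129·13
1 = 129·3784 − 1165·419
1 = −1165·42043 + 12944·3784
1 = 12944·87870 − 27053·42043
1 = −27053·129913 + 39997·87870
1 = 39997·477609 − 147044·129913
Thus 129913·(-147044) ≡ 1 (mod 477609); reducing, -147044 mod 477609 = 330565.

330565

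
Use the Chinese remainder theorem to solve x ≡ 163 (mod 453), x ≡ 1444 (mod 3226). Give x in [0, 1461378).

1307974

Write x = 163 + 453·k. Then 453·k ≡ 1444 − 163 ≡ 1281 (mod 3226).
Need 453⁻¹ mod 3226. Extended Euclid on (3226, 453):
3226 = 7·453 + 55
453 = 8·55 + 13
55 = 4·13 + 3
13 = 4·3 + 1
3 = 3·1 + 0
Back-substitute:
1 = 13 − 4·3
1 = −4·55 + 17·13
1 = 17·453 − 140·55
1 = −140·3226 + 997·453
453⁻¹ ≡ 997 (mod 3226), so k ≡ 997·1281 ≡ 2887 (mod 3226).
x = 163 + 453·2887 = 1307974.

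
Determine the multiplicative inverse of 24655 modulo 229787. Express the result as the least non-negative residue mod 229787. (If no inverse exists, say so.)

Extended Euclidean algorithm:
229787 = 9·24655 + 7892
24655 = 3·7892 + 979
7892 = 8·979 + 60
979 = 16·60 + 19
60 = 3·19 + 3
19 = 6·3 + 1
3 = 3·1 + 0
gcd = 1, so the inverse exists. Back-substitute:
1 = 19 − 6·3
1 = −6·60 + 19·19
1 = 19·979 − 310·60
1 = −310·7892 + 2499·979
1 = 2499·24655 − 7807·7892
1 = −7807·229787 + 72762·24655
So 24655·72762 ≡ 1 (mod 229787).

72762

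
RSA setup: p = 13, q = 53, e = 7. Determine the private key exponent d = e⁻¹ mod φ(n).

535

φ(n) = (p−1)(q−1) = 12·52 = 624.
Need d with 7·d ≡ 1 (mod 624). Apply the extended Euclidean algorithm:
624 = 89*7 + 1
7 = 7*1 + 0
Back-substitute:
1 = 624 − 89·7
So 7·(-89) ≡ 1 (mod 624), hence d ≡ -89 ≡ 535 (mod 624).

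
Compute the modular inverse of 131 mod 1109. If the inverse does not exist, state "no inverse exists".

618

Extended Euclidean algorithm:
1109 = 8*131 + 61
131 = 2*61 + 9
61 = 6*9 + 7
9 = 1*7 + 2
7 = 3*2 + 1
2 = 2*1 + 0
gcd = 1, so the inverse exists. Back-substitute:
1 = 7 − 3·2
1 = −3·9 + 4·7
1 = 4·61 − 27·9
1 = −27·131 + 58·61
1 = 58·1109 − 491·131
Hence 131⁻¹ ≡ -491 ≡ 618 (mod 1109).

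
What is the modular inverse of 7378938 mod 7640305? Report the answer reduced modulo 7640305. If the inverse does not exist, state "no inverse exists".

2579557

Extended Euclidean algorithm:
7640305 = 1×7378938 + 261367
7378938 = 28×261367 + 60662
261367 = 4×60662 + 18719
60662 = 3×18719 + 4505
18719 = 4×4505 + 699
4505 = 6×699 + 311
699 = 2×311 + 77
311 = 4×77 + 3
77 = 25×3 + 2
3 = 1×2 + 1
2 = 2×1 + 0
Since gcd(7378938, 7640305) = 1, back-substitute to write 1 as a combination:
1 = 3 − 2
1 = −77 + 26·3
1 = 26·311 − 105·77
1 = −105·699 + 236·311
1 = 236·4505 − 1521·699
1 = −1521·18719 + 6320·4505
1 = 6320·60662 − 20481·18719
1 = −20481·261367 + 88244·60662
1 = 88244·7378938 − 2491313·261367
1 = −2491313·7640305 + 2579557·7378938
So 7378938·2579557 ≡ 1 (mod 7640305).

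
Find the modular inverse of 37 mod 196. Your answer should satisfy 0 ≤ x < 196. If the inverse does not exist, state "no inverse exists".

Apply the Euclidean algorithm to 196 and 37:
196 = 5·37 + 11
37 = 3·11 + 4
11 = 2·4 + 3
4 = 1·3 + 1
3 = 3·1 + 0
gcd = 1, so the inverse exists. Back-substitute:
1 = 4 − 3
1 = −11 + 3·4
1 = 3·37 − 10·11
1 = −10·196 + 53·37
So 37·53 ≡ 1 (mod 196).

53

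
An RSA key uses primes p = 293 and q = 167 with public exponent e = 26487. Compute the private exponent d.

φ(n) = (p−1)(q−1) = 292·166 = 48472.
Need d with 26487·d ≡ 1 (mod 48472). Apply the extended Euclidean algorithm:
48472 = 1·26487 + 21985
26487 = 1·21985 + 4502
21985 = 4·4502 + 3977
4502 = 1·3977 + 525
3977 = 7·525 + 302
525 = 1·302 + 223
302 = 1·223 + 79
223 = 2·79 + 65
79 = 1·65 + 14
65 = 4·14 + 9
14 = 1·9 + 5
9 = 1·5 + 4
5 = 1·4 + 1
4 = 4·1 + 0
Back-substitute:
1 = 5 − 4
1 = −9 + 2·5
1 = 2·14 − 3·9
1 = −3·65 + 14·14
1 = 14·79 − 17·65
1 = −17·223 + 48·79
1 = 48·302 − 65·223
1 = −65·525 + 113·302
1 = 113·3977 − 856·525
1 = −856·4502 + 969·3977
1 = 969·21985 − 4732·4502
1 = −4732·26487 + 5701·21985
1 = 5701·48472 − 10433·26487
So 26487·(-10433) ≡ 1 (mod 48472), hence d ≡ -10433 ≡ 38039 (mod 48472).

38039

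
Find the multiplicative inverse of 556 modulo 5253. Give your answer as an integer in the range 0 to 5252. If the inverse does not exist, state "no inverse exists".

1540

Run Euclid on (5253, 556):
5253 = 9×556 + 249
556 = 2×249 + 58
249 = 4×58 + 17
58 = 3×17 + 7
17 = 2×7 + 3
7 = 2×3 + 1
3 = 3×1 + 0
Since gcd(556, 5253) = 1, back-substitute to write 1 as a combination:
1 = 7 − 2·3
1 = −2·17 + 5·7
1 = 5·58 − 17·17
1 = −17·249 + 73·58
1 = 73·556 − 163·249
1 = −163·5253 + 1540·556
So 556·1540 ≡ 1 (mod 5253).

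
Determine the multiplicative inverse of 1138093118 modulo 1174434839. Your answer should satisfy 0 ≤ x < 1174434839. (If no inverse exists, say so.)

798180573

Apply the Euclidean algorithm to 1174434839 and 1138093118:
1174434839 = 1×1138093118 + 36341721
1138093118 = 31×36341721 + 11499767
36341721 = 3×11499767 + 1842420
11499767 = 6×1842420 + 445247
1842420 = 4×445247 + 61432
445247 = 7×61432 + 15223
61432 = 4×15223 + 540
15223 = 28×540 + 103
540 = 5×103 + 25
103 = 4×25 + 3
25 = 8×3 + 1
3 = 3×1 + 0
The gcd is 1. Working backward:
1 = 25 − 8·3
1 = −8·103 + 33·25
1 = 33·540 − 173·103
1 = −173·15223 + 4877·540
1 = 4877·61432 − 19681·15223
1 = −19681·445247 + 142644·61432
1 = 142644·1842420 − 590257·445247
1 = −590257·11499767 + 3684186·1842420
1 = 3684186·36341721 − 11642815·11499767
1 = −11642815·1138093118 + 364611451·36341721
1 = 364611451·1174434839 − 376254266·1138093118
Hence 1138093118⁻¹ ≡ -376254266 ≡ 798180573 (mod 1174434839).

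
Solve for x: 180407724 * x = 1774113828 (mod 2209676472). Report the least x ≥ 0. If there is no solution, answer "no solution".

First find gcd(180407724, 2209676472):
2209676472 = 12×180407724 + 44783784
180407724 = 4×44783784 + 1272588
44783784 = 35×1272588 + 243204
1272588 = 5×243204 + 56568
243204 = 4×56568 + 16932
56568 = 3×16932 + 5772
16932 = 2×5772 + 5388
5772 = 1×5388 + 384
5388 = 14×384 + 12
384 = 32×12 + 0
gcd = 12 and 12 | 1774113828, so solutions exist. Divide through by 12: 15033977x ≡ 147842819 (mod 184139706).
Now find 15033977⁻¹ mod 184139706:
184139706 = 12×15033977 + 3731982
15033977 = 4×3731982 + 106049
3731982 = 35×106049 + 20267
106049 = 5×20267 + 4714
20267 = 4×4714 + 1411
4714 = 3×1411 + 481
1411 = 2×481 + 449
481 = 1×449 + 32
449 = 14×32 + 1
32 = 32×1 + 0
Back-substitute:
1 = 449 − 14·32
1 = −14·481 + 15·449
1 = 15·1411 − 44·481
1 = −44·4714 + 147·1411
1 = 147·20267 − 632·4714
1 = −632·106049 + 3307·20267
1 = 3307·3731982 − 116377·106049
1 = −116377·15033977 + 468815·3731982
1 = 468815·184139706 − 5742157·15033977
So 15033977·(-5742157) ≡ 1 (mod 184139706), i.e. 15033977⁻¹ ≡ 178397549.
Then x ≡ 178397549·147842819 ≡ 30595333 (mod 184139706); the smallest non-negative solution is x = 30595333.

30595333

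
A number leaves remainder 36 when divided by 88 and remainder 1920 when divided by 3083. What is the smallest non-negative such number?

236228

Write x = 36 + 88·k. Then 88·k ≡ 1920 − 36 ≡ 1884 (mod 3083).
Need 88⁻¹ mod 3083. Extended Euclid on (3083, 88):
3083 = 35*88 + 3
88 = 29*3 + 1
3 = 3*1 + 0
Back-substitute:
1 = 88 − 29·3
1 = −29·3083 + 1016·88
88⁻¹ ≡ 1016 (mod 3083), so k ≡ 1016·1884 ≡ 2684 (mod 3083).
x = 36 + 88·2684 = 236228.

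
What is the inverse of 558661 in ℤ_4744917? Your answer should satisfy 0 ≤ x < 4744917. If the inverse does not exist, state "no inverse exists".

4593013

Extended Euclidean algorithm:
4744917 = 8×558661 + 275629
558661 = 2×275629 + 7403
275629 = 37×7403 + 1718
7403 = 4×1718 + 531
1718 = 3×531 + 125
531 = 4×125 + 31
125 = 4×31 + 1
31 = 31×1 + 0
gcd = 1, so the inverse exists. Back-substitute:
1 = 125 − 4·31
1 = −4·531 + 17·125
1 = 17·1718 − 55·531
1 = −55·7403 + 237·1718
1 = 237·275629 − 8824·7403
1 = −8824·558661 + 17885·275629
1 = 17885·4744917 − 151904·558661
Hence 558661⁻¹ ≡ -151904 ≡ 4593013 (mod 4744917).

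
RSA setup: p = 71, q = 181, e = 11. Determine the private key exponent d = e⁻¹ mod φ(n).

2291

φ(n) = (p−1)(q−1) = 70·180 = 12600.
Need d with 11·d ≡ 1 (mod 12600). Apply the extended Euclidean algorithm:
12600 = 1145·11 + 5
11 = 2·5 + 1
5 = 5·1 + 0
Back-substitute:
1 = 11 − 2·5
1 = −2·12600 + 2291·11
So 11·2291 ≡ 1 (mod 12600), hence d = 2291.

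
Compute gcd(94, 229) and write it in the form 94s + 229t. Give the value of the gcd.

Repeated division:
229 = 2×94 + 41
94 = 2×41 + 12
41 = 3×12 + 5
12 = 2×5 + 2
5 = 2×2 + 1
2 = 2×1 + 0
gcd(94, 229) = 1.
Working backward:
1 = 5 − 2·2
1 = −2·12 + 5·5
1 = 5·41 − 17·12
1 = −17·94 + 39·41
1 = 39·229 − 95·94
So 1 = (39)·229 + (-95)·94.

1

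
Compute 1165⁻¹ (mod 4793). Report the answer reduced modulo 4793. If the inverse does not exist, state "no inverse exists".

1946

gcd(4793, 1165) by repeated division:
4793 = 4·1165 + 133
1165 = 8·133 + 101
133 = 1·101 + 32
101 = 3·32 + 5
32 = 6·5 + 2
5 = 2·2 + 1
2 = 2·1 + 0
gcd = 1, so the inverse exists. Back-substitute:
1 = 5 − 2·2
1 = −2·32 + 13·5
1 = 13·101 − 41·32
1 = −41·133 + 54·101
1 = 54·1165 − 473·133
1 = −473·4793 + 1946·1165
So 1165·1946 ≡ 1 (mod 4793).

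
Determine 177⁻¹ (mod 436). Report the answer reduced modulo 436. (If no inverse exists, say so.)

101

Run Euclid on (436, 177):
436 = 2×177 + 82
177 = 2×82 + 13
82 = 6×13 + 4
13 = 3×4 + 1
4 = 4×1 + 0
The gcd is 1. Working backward:
1 = 13 − 3·4
1 = −3·82 + 19·13
1 = 19·177 − 41·82
1 = −41·436 + 101·177
So 177·101 ≡ 1 (mod 436).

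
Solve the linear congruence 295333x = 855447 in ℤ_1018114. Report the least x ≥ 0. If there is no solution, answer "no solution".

825931

First find gcd(295333, 1018114):
1018114 = 3×295333 + 132115
295333 = 2×132115 + 31103
132115 = 4×31103 + 7703
31103 = 4×7703 + 291
7703 = 26×291 + 137
291 = 2×137 + 17
137 = 8×17 + 1
17 = 17×1 + 0
gcd = 1, so a unique solution mod 1018114 exists.
Back-substitute for the Bézout coefficients:
1 = 137 − 8·17
1 = −8·291 + 17·137
1 = 17·7703 − 450·291
1 = −450·31103 + 1817·7703
1 = 1817·132115 − 7718·31103
1 = −7718·295333 + 17253·132115
1 = 17253·1018114 − 59477·295333
So 295333·(-59477) ≡ 1 (mod 1018114), giving 295333⁻¹ ≡ 958637.
x ≡ 295333⁻¹·855447 ≡ 958637·855447 ≡ 825931 (mod 1018114).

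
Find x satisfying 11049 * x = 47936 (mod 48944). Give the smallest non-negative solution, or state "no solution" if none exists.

25648

First find gcd(11049, 48944):
48944 = 4×11049 + 4748
11049 = 2×4748 + 1553
4748 = 3×1553 + 89
1553 = 17×89 + 40
89 = 2×40 + 9
40 = 4×9 + 4
9 = 2×4 + 1
4 = 4×1 + 0
gcd = 1, so a unique solution mod 48944 exists.
Back-substitute for the Bézout coefficients:
1 = 9 − 2·4
1 = −2·40 + 9·9
1 = 9·89 − 20·40
1 = −20·1553 + 349·89
1 = 349·4748 − 1067·1553
1 = −1067·11049 + 2483·4748
1 = 2483·48944 − 10999·11049
So 11049·(-10999) ≡ 1 (mod 48944), giving 11049⁻¹ ≡ 37945.
x ≡ 11049⁻¹·47936 ≡ 37945·47936 ≡ 25648 (mod 48944).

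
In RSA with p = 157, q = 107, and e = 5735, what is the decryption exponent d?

φ(n) = (p−1)(q−1) = 156·106 = 16536.
Need d with 5735·d ≡ 1 (mod 16536). Apply the extended Euclidean algorithm:
16536 = 2×5735 + 5066
5735 = 1×5066 + 669
5066 = 7×669 + 383
669 = 1×383 + 286
383 = 1×286 + 97
286 = 2×97 + 92
97 = 1×92 + 5
92 = 18×5 + 2
5 = 2×2 + 1
2 = 2×1 + 0
Back-substitute:
1 = 5 − 2·2
1 = −2·92 + 37·5
1 = 37·97 − 39·92
1 = −39·286 + 115·97
1 = 115·383 − 154·286
1 = −154·669 + 269·383
1 = 269·5066 − 2037·669
1 = −2037·5735 + 2306·5066
1 = 2306·16536 − 6649·5735
So 5735·(-6649) ≡ 1 (mod 16536), hence d ≡ -6649 ≡ 9887 (mod 16536).

9887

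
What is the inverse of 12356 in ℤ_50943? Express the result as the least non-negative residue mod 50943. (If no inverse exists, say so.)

16232

Extended Euclidean algorithm:
50943 = 4*12356 + 1519
12356 = 8*1519 + 204
1519 = 7*204 + 91
204 = 2*91 + 22
91 = 4*22 + 3
22 = 7*3 + 1
3 = 3*1 + 0
gcd = 1, so the inverse exists. Back-substitute:
1 = 22 − 7·3
1 = −7·91 + 29·22
1 = 29·204 − 65·91
1 = −65·1519 + 484·204
1 = 484·12356 − 3937·1519
1 = −3937·50943 + 16232·12356
So 12356·16232 ≡ 1 (mod 50943).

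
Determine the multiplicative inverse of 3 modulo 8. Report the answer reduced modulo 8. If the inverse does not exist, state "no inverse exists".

3

Apply the Euclidean algorithm to 8 and 3:
8 = 2·3 + 2
3 = 1·2 + 1
2 = 2·1 + 0
Since gcd(3, 8) = 1, back-substitute to write 1 as a combination:
1 = 3 − 2
1 = −8 + 3·3
So 3·3 ≡ 1 (mod 8).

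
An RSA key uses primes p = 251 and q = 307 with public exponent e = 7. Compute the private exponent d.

54643

φ(n) = (p−1)(q−1) = 250·306 = 76500.
Need d with 7·d ≡ 1 (mod 76500). Apply the extended Euclidean algorithm:
76500 = 10928*7 + 4
7 = 1*4 + 3
4 = 1*3 + 1
3 = 3*1 + 0
Back-substitute:
1 = 4 − 3
1 = −7 + 2·4
1 = 2·76500 − 21857·7
So 7·(-21857) ≡ 1 (mod 76500), hence d ≡ -21857 ≡ 54643 (mod 76500).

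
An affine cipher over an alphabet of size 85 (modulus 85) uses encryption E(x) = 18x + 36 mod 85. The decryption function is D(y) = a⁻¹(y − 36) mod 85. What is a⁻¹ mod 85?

52

Run Euclid on (85, 18):
85 = 4·18 + 13
18 = 1·13 + 5
13 = 2·5 + 3
5 = 1·3 + 2
3 = 1·2 + 1
2 = 2·1 + 0
gcd = 1, so the inverse exists. Back-substitute:
1 = 3 − 2
1 = −5 + 2·3
1 = 2·13 − 5·5
1 = −5·18 + 7·13
1 = 7·85 − 33·18
Hence 18⁻¹ ≡ -33 ≡ 52 (mod 85).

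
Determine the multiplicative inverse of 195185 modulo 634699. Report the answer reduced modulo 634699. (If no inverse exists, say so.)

Run Euclid on (634699, 195185):
634699 = 3·195185 + 49144
195185 = 3·49144 + 47753
49144 = 1·47753 + 1391
47753 = 34·1391 + 459
1391 = 3·459 + 14
459 = 32·14 + 11
14 = 1·11 + 3
11 = 3·3 + 2
3 = 1·2 + 1
2 = 2·1 + 0
Since gcd(195185, 634699) = 1, back-substitute to write 1 as a combination:
1 = 3 − 2
1 = −11 + 4·3
1 = 4·14 − 5·11
1 = −5·459 + 164·14
1 = 164·1391 − 497·459
1 = −497·47753 + 17062·1391
1 = 17062·49144 − 17559·47753
1 = −17559·195185 + 69739·49144
1 = 69739·634699 − 226776·195185
So 195185·(-226776) ≡ 1 (mod 634699), and -226776 ≡ 407923 (mod 634699).

407923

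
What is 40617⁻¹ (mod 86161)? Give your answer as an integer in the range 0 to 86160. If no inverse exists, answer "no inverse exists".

gcd(86161, 40617) by repeated division:
86161 = 2·40617 + 4927
40617 = 8·4927 + 1201
4927 = 4·1201 + 123
1201 = 9·123 + 94
123 = 1·94 + 29
94 = 3·29 + 7
29 = 4·7 + 1
7 = 7·1 + 0
Since gcd(40617, 86161) = 1, back-substitute to write 1 as a combination:
1 = 29 − 4·7
1 = −4·94 + 13·29
1 = 13·123 − 17·94
1 = −17·1201 + 166·123
1 = 166·4927 − 681·1201
1 = −681·40617 + 5614·4927
1 = 5614·86161 − 11909·40617
Thus 40617·(-11909) ≡ 1 (mod 86161); reducing, -11909 mod 86161 = 74252.

74252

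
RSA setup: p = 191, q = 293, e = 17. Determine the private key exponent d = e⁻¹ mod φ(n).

φ(n) = (p−1)(q−1) = 190·292 = 55480.
Need d with 17·d ≡ 1 (mod 55480). Apply the extended Euclidean algorithm:
55480 = 3263*17 + 9
17 = 1*9 + 8
9 = 1*8 + 1
8 = 8*1 + 0
Back-substitute:
1 = 9 − 8
1 = −17 + 2·9
1 = 2·55480 − 6527·17
So 17·(-6527) ≡ 1 (mod 55480), hence d ≡ -6527 ≡ 48953 (mod 55480).

48953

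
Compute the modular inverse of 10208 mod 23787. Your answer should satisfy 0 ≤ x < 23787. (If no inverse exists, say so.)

Extended Euclidean algorithm:
23787 = 2×10208 + 3371
10208 = 3×3371 + 95
3371 = 35×95 + 46
95 = 2×46 + 3
46 = 15×3 + 1
3 = 3×1 + 0
gcd = 1, so the inverse exists. Back-substitute:
1 = 46 − 15·3
1 = −15·95 + 31·46
1 = 31·3371 − 1100·95
1 = −1100·10208 + 3331·3371
1 = 3331·23787 − 7762·10208
Thus 10208·(-7762) ≡ 1 (mod 23787); reducing, -7762 mod 23787 = 16025.

16025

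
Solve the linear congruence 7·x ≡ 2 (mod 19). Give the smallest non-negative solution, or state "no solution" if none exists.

3

First find gcd(7, 19):
19 = 2*7 + 5
7 = 1*5 + 2
5 = 2*2 + 1
2 = 2*1 + 0
gcd = 1, so a unique solution mod 19 exists.
Back-substitute for the Bézout coefficients:
1 = 5 − 2·2
1 = −2·7 + 3·5
1 = 3·19 − 8·7
So 7·(-8) ≡ 1 (mod 19), giving 7⁻¹ ≡ 11.
x ≡ 7⁻¹·2 ≡ 11·2 ≡ 3 (mod 19).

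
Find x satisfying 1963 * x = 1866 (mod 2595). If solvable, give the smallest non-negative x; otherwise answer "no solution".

First find gcd(1963, 2595):
2595 = 1·1963 + 632
1963 = 3·632 + 67
632 = 9·67 + 29
67 = 2·29 + 9
29 = 3·9 + 2
9 = 4·2 + 1
2 = 2·1 + 0
gcd = 1, so a unique solution mod 2595 exists.
Back-substitute for the Bézout coefficients:
1 = 9 − 4·2
1 = −4·29 + 13·9
1 = 13·67 − 30·29
1 = −30·632 + 283·67
1 = 283·1963 − 879·632
1 = −879·2595 + 1162·1963
So 1963·(1162) ≡ 1 (mod 2595), giving 1963⁻¹ ≡ 1162.
x ≡ 1963⁻¹·1866 ≡ 1162·1866 ≡ 1467 (mod 2595).

1467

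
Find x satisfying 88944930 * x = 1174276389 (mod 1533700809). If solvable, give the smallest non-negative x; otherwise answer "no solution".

no solution

gcd(88944930, 1533700809):
1533700809 = 17·88944930 + 21636999
88944930 = 4·21636999 + 2396934
21636999 = 9·2396934 + 64593
2396934 = 37·64593 + 6993
64593 = 9·6993 + 1656
6993 = 4·1656 + 369
1656 = 4·369 + 180
369 = 2·180 + 9
180 = 20·9 + 0
gcd = 9, but 9 ∤ 1174276389, so the congruence has no solution.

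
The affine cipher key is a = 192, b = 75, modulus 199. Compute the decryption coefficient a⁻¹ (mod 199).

Run Euclid on (199, 192):
199 = 1*192 + 7
192 = 27*7 + 3
7 = 2*3 + 1
3 = 3*1 + 0
The gcd is 1. Working backward:
1 = 7 − 2·3
1 = −2·192 + 55·7
1 = 55·199 − 57·192
So 192·(-57) ≡ 1 (mod 199), and -57 ≡ 142 (mod 199).

142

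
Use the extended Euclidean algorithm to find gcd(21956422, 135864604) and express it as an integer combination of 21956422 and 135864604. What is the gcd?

Apply Euclid's algorithm to 135864604 and 21956422:
135864604 = 6·21956422 + 4126072
21956422 = 5·4126072 + 1326062
4126072 = 3·1326062 + 147886
1326062 = 8·147886 + 142974
147886 = 1·142974 + 4912
142974 = 29·4912 + 526
4912 = 9·526 + 178
526 = 2·178 + 170
178 = 1·170 + 8
170 = 21·8 + 2
8 = 4·2 + 0
gcd(21956422, 135864604) = 2.
Back-substituting:
2 = 170 − 21·8
2 = −21·178 + 22·170
2 = 22·526 − 65·178
2 = −65·4912 + 607·526
2 = 607·142974 − 17668·4912
2 = −17668·147886 + 18275·142974
2 = 18275·1326062 − 163868·147886
2 = −163868·4126072 + 509879·1326062
2 = 509879·21956422 − 2713263·4126072
2 = −2713263·135864604 + 16789457·21956422
So 2 = (-2713263)·135864604 + (16789457)·21956422.

2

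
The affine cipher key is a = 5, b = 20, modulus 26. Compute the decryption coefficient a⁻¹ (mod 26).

21

Apply the Euclidean algorithm to 26 and 5:
26 = 5×5 + 1
5 = 5×1 + 0
Since gcd(5, 26) = 1, back-substitute to write 1 as a combination:
1 = 26 − 5·5
Thus 5·(-5) ≡ 1 (mod 26); reducing, -5 mod 26 = 21.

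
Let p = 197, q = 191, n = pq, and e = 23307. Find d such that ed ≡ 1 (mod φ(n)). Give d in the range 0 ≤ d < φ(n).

φ(n) = (p−1)(q−1) = 196·190 = 37240.
Need d with 23307·d ≡ 1 (mod 37240). Apply the extended Euclidean algorithm:
37240 = 1*23307 + 13933
23307 = 1*13933 + 9374
13933 = 1*9374 + 4559
9374 = 2*4559 + 256
4559 = 17*256 + 207
256 = 1*207 + 49
207 = 4*49 + 11
49 = 4*11 + 5
11 = 2*5 + 1
5 = 5*1 + 0
Back-substitute:
1 = 11 − 2·5
1 = −2·49 + 9·11
1 = 9·207 − 38·49
1 = −38·256 + 47·207
1 = 47·4559 − 837·256
1 = −837·9374 + 1721·4559
1 = 1721·13933 − 2558·9374
1 = −2558·23307 + 4279·13933
1 = 4279·37240 − 6837·23307
So 23307·(-6837) ≡ 1 (mod 37240), hence d ≡ -6837 ≡ 30403 (mod 37240).

30403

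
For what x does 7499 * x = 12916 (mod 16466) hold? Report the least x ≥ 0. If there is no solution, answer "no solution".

790

First find gcd(7499, 16466):
16466 = 2*7499 + 1468
7499 = 5*1468 + 159
1468 = 9*159 + 37
159 = 4*37 + 11
37 = 3*11 + 4
11 = 2*4 + 3
4 = 1*3 + 1
3 = 3*1 + 0
gcd = 1, so a unique solution mod 16466 exists.
Back-substitute for the Bézout coefficients:
1 = 4 − 3
1 = −11 + 3·4
1 = 3·37 − 10·11
1 = −10·159 + 43·37
1 = 43·1468 − 397·159
1 = −397·7499 + 2028·1468
1 = 2028·16466 − 4453·7499
So 7499·(-4453) ≡ 1 (mod 16466), giving 7499⁻¹ ≡ 12013.
x ≡ 7499⁻¹·12916 ≡ 12013·12916 ≡ 790 (mod 16466).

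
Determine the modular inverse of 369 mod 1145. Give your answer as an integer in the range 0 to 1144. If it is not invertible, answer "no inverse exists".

gcd(1145, 369) by repeated division:
1145 = 3·369 + 38
369 = 9·38 + 27
38 = 1·27 + 11
27 = 2·11 + 5
11 = 2·5 + 1
5 = 5·1 + 0
Since gcd(369, 1145) = 1, back-substitute to write 1 as a combination:
1 = 11 − 2·5
1 = −2·27 + 5·11
1 = 5·38 − 7·27
1 = −7·369 + 68·38
1 = 68·1145 − 211·369
So 369·(-211) ≡ 1 (mod 1145), and -211 ≡ 934 (mod 1145).

934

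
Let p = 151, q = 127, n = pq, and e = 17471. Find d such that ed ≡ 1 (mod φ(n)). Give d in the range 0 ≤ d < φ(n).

1931

φ(n) = (p−1)(q−1) = 150·126 = 18900.
Need d with 17471·d ≡ 1 (mod 18900). Apply the extended Euclidean algorithm:
18900 = 1×17471 + 1429
17471 = 12×1429 + 323
1429 = 4×323 + 137
323 = 2×137 + 49
137 = 2×49 + 39
49 = 1×39 + 10
39 = 3×10 + 9
10 = 1×9 + 1
9 = 9×1 + 0
Back-substitute:
1 = 10 − 9
1 = −39 + 4·10
1 = 4·49 − 5·39
1 = −5·137 + 14·49
1 = 14·323 − 33·137
1 = −33·1429 + 146·323
1 = 146·17471 − 1785·1429
1 = −1785·18900 + 1931·17471
So 17471·1931 ≡ 1 (mod 18900), hence d = 1931.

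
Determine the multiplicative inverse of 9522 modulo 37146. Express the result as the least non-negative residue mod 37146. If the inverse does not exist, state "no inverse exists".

no inverse exists

Euclidean algorithm on 37146, 9522:
37146 = 3·9522 + 8580
9522 = 1·8580 + 942
8580 = 9·942 + 102
942 = 9·102 + 24
102 = 4·24 + 6
24 = 4·6 + 0
gcd(9522, 37146) = 6 ≠ 1, so 9522 has no multiplicative inverse modulo 37146.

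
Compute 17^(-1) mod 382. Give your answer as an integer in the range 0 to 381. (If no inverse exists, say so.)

45

Run Euclid on (382, 17):
382 = 22*17 + 8
17 = 2*8 + 1
8 = 8*1 + 0
gcd = 1, so the inverse exists. Back-substitute:
1 = 17 − 2·8
1 = −2·382 + 45·17
So 17·45 ≡ 1 (mod 382).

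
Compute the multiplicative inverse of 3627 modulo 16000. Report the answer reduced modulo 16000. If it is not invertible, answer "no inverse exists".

2563

Run Euclid on (16000, 3627):
16000 = 4·3627 + 1492
3627 = 2·1492 + 643
1492 = 2·643 + 206
643 = 3·206 + 25
206 = 8·25 + 6
25 = 4·6 + 1
6 = 6·1 + 0
Since gcd(3627, 16000) = 1, back-substitute to write 1 as a combination:
1 = 25 − 4·6
1 = −4·206 + 33·25
1 = 33·643 − 103·206
1 = −103·1492 + 239·643
1 = 239·3627 − 581·1492
1 = −581·16000 + 2563·3627
So 3627·2563 ≡ 1 (mod 16000).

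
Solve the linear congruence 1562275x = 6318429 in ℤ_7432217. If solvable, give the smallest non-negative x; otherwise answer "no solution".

First find gcd(1562275, 7432217):
7432217 = 4*1562275 + 1183117
1562275 = 1*1183117 + 379158
1183117 = 3*379158 + 45643
379158 = 8*45643 + 14014
45643 = 3*14014 + 3601
14014 = 3*3601 + 3211
3601 = 1*3211 + 390
3211 = 8*390 + 91
390 = 4*91 + 26
91 = 3*26 + 13
26 = 2*13 + 0
gcd = 13 and 13 | 6318429, so solutions exist. Divide through by 13: 120175x ≡ 486033 (mod 571709).
Now find 120175⁻¹ mod 571709:
571709 = 4·120175 + 91009
120175 = 1·91009 + 29166
91009 = 3·29166 + 3511
29166 = 8·3511 + 1078
3511 = 3·1078 + 277
1078 = 3·277 + 247
277 = 1·247 + 30
247 = 8·30 + 7
30 = 4·7 + 2
7 = 3·2 + 1
2 = 2·1 + 0
Back-substitute:
1 = 7 − 3·2
1 = −3·30 + 13·7
1 = 13·247 − 107·30
1 = −107·277 + 120·247
1 = 120·1078 − 467·277
1 = −467·3511 + 1521·1078
1 = 1521·29166 − 12635·3511
1 = −12635·91009 + 39426·29166
1 = 39426·120175 − 52061·91009
1 = −52061·571709 + 247670·120175
So 120175⁻¹ ≡ 247670 (mod 571709).
Then x ≡ 247670·486033 ≡ 176324 (mod 571709); the smallest non-negative solution is x = 176324.

176324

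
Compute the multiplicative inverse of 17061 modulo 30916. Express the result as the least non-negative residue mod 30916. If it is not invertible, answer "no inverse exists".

2189

Run Euclid on (30916, 17061):
30916 = 1×17061 + 13855
17061 = 1×13855 + 3206
13855 = 4×3206 + 1031
3206 = 3×1031 + 113
1031 = 9×113 + 14
113 = 8×14 + 1
14 = 14×1 + 0
Since gcd(17061, 30916) = 1, back-substitute to write 1 as a combination:
1 = 113 − 8·14
1 = −8·1031 + 73·113
1 = 73·3206 − 227·1031
1 = −227·13855 + 981·3206
1 = 981·17061 − 1208·13855
1 = −1208·30916 + 2189·17061
So 17061·2189 ≡ 1 (mod 30916).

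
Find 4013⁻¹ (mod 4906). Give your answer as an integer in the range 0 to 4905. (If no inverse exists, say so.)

gcd(4906, 4013) by repeated division:
4906 = 1*4013 + 893
4013 = 4*893 + 441
893 = 2*441 + 11
441 = 40*11 + 1
11 = 11*1 + 0
gcd = 1, so the inverse exists. Back-substitute:
1 = 441 − 40·11
1 = −40·893 + 81·441
1 = 81·4013 − 364·893
1 = −364·4906 + 445·4013
So 4013·445 ≡ 1 (mod 4906).

445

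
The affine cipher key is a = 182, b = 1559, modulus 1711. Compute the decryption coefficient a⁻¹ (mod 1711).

Run Euclid on (1711, 182):
1711 = 9×182 + 73
182 = 2×73 + 36
73 = 2×36 + 1
36 = 36×1 + 0
gcd = 1, so the inverse exists. Back-substitute:
1 = 73 − 2·36
1 = −2·182 + 5·73
1 = 5·1711 − 47·182
Thus 182·(-47) ≡ 1 (mod 1711); reducing, -47 mod 1711 = 1664.

1664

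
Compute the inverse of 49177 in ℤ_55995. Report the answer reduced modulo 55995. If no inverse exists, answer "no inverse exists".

13198

Apply the Euclidean algorithm to 55995 and 49177:
55995 = 1·49177 + 6818
49177 = 7·6818 + 1451
6818 = 4·1451 + 1014
1451 = 1·1014 + 437
1014 = 2·437 + 140
437 = 3·140 + 17
140 = 8·17 + 4
17 = 4·4 + 1
4 = 4·1 + 0
gcd = 1, so the inverse exists. Back-substitute:
1 = 17 − 4·4
1 = −4·140 + 33·17
1 = 33·437 − 103·140
1 = −103·1014 + 239·437
1 = 239·1451 − 342·1014
1 = −342·6818 + 1607·1451
1 = 1607·49177 − 11591·6818
1 = −11591·55995 + 13198·49177
So 49177·13198 ≡ 1 (mod 55995).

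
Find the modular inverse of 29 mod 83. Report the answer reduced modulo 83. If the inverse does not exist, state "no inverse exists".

63

Apply the Euclidean algorithm to 83 and 29:
83 = 2×29 + 25
29 = 1×25 + 4
25 = 6×4 + 1
4 = 4×1 + 0
gcd = 1, so the inverse exists. Back-substitute:
1 = 25 − 6·4
1 = −6·29 + 7·25
1 = 7·83 − 20·29
Hence 29⁻¹ ≡ -20 ≡ 63 (mod 83).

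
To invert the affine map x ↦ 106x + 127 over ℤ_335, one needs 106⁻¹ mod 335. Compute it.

gcd(335, 106) by repeated division:
335 = 3*106 + 17
106 = 6*17 + 4
17 = 4*4 + 1
4 = 4*1 + 0
Since gcd(106, 335) = 1, back-substitute to write 1 as a combination:
1 = 17 − 4·4
1 = −4·106 + 25·17
1 = 25·335 − 79·106
Thus 106·(-79) ≡ 1 (mod 335); reducing, -79 mod 335 = 256.

256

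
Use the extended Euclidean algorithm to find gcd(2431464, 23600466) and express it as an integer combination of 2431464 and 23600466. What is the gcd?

Apply Euclid's algorithm to 23600466 and 2431464:
23600466 = 9·2431464 + 1717290
2431464 = 1·1717290 + 714174
1717290 = 2·714174 + 288942
714174 = 2·288942 + 136290
288942 = 2·136290 + 16362
136290 = 8·16362 + 5394
16362 = 3·5394 + 180
5394 = 29·180 + 174
180 = 1·174 + 6
174 = 29·6 + 0
gcd(2431464, 23600466) = 6.
Express as a combination:
6 = 180 − 174
6 = −5394 + 30·180
6 = 30·16362 − 91·5394
6 = −91·136290 + 758·16362
6 = 758·288942 − 1607·136290
6 = −1607·714174 + 3972·288942
6 = 3972·1717290 − 9551·714174
6 = −9551·2431464 + 13523·1717290
6 = 13523·23600466 − 131258·2431464
So 6 = (13523)·23600466 + (-131258)·2431464.

6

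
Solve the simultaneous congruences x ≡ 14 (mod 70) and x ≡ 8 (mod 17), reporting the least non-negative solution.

Write x = 14 + 70·k. Then 70·k ≡ 8 − 14 ≡ 11 (mod 17).
Need 70⁻¹ mod 17. Extended Euclid on (17, 2):
17 = 8*2 + 1
2 = 2*1 + 0
Back-substitute:
1 = 17 − 8·2
70⁻¹ ≡ 9 (mod 17), so k ≡ 9·11 ≡ 14 (mod 17).
x = 14 + 70·14 = 994.

994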